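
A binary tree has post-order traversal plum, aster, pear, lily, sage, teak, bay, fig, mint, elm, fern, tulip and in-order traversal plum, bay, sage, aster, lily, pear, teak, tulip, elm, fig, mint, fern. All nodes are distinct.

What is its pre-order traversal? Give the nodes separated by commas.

tulip, bay, plum, teak, sage, lily, aster, pear, fern, elm, mint, fig

The last element of post-order is the root; it splits in-order into left and right subtrees.
Root tulip: left subtree has 7 nodes {plum, bay, sage, aster, lily, pear, teak}, right has 4 {elm, fig, mint, fern}.
  Root bay: left subtree has 1 node {plum}, right has 5 {sage, aster, lily, pear, teak}.
    Root teak: left subtree has 4 nodes {sage, aster, lily, pear}, right has 0 { }.
      Root sage: left subtree has 0 nodes { }, right has 3 {aster, lily, pear}.
        Root lily: left subtree has 1 node {aster}, right has 1 {pear}.
  Root fern: left subtree has 3 nodes {elm, fig, mint}, right has 0 { }.
    Root elm: left subtree has 0 nodes { }, right has 2 {fig, mint}.
      Root mint: left subtree has 1 node {fig}, right has 0 { }.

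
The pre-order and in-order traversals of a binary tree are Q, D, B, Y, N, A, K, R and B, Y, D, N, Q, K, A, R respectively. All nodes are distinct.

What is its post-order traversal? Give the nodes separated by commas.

The first element of pre-order is the root; it splits in-order into left and right subtrees.
Root Q: left subtree has 4 nodes {B, Y, D, N}, right has 3 {K, A, R}.
  Root D: left subtree has 2 nodes {B, Y}, right has 1 {N}.
    Root B: left subtree has 0 nodes { }, right has 1 {Y}.
  Root A: left subtree has 1 node {K}, right has 1 {R}.

Y, B, N, D, K, R, A, Q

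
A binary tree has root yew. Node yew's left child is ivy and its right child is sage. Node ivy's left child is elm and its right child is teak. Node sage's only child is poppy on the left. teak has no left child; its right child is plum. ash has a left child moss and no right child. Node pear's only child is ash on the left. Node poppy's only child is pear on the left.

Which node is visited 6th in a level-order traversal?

Level-order visits nodes level by level from the root, left to right within each level.
Level 0: yew
Level 1: ivy, sage
Level 2: elm, teak, poppy
Level 3: plum, pear
Level 4: ash
Level 5: moss
Full level-order sequence: yew, ivy, sage, elm, teak, poppy, plum, pear, ash, moss.

poppy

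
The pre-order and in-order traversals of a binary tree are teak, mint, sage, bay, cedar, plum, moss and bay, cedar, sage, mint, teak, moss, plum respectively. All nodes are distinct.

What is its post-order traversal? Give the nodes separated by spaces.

cedar bay sage mint moss plum teak

The first element of pre-order is the root; it splits in-order into left and right subtrees.
Root teak: left subtree has 4 nodes {bay, cedar, sage, mint}, right has 2 {moss, plum}.
  Root mint: left subtree has 3 nodes {bay, cedar, sage}, right has 0 { }.
    Root sage: left subtree has 2 nodes {bay, cedar}, right has 0 { }.
      Root bay: left subtree has 0 nodes { }, right has 1 {cedar}.
  Root plum: left subtree has 1 node {moss}, right has 0 { }.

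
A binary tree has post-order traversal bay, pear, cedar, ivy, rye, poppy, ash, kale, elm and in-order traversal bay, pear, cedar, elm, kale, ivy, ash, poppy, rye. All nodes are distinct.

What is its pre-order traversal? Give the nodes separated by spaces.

elm cedar pear bay kale ash ivy poppy rye

The last element of post-order is the root; it splits in-order into left and right subtrees.
Root elm: left subtree has 3 nodes {bay, pear, cedar}, right has 5 {kale, ivy, ash, poppy, rye}.
  Root cedar: left subtree has 2 nodes {bay, pear}, right has 0 { }.
    Root pear: left subtree has 1 node {bay}, right has 0 { }.
  Root kale: left subtree has 0 nodes { }, right has 4 {ivy, ash, poppy, rye}.
    Root ash: left subtree has 1 node {ivy}, right has 2 {poppy, rye}.
      Root poppy: left subtree has 0 nodes { }, right has 1 {rye}.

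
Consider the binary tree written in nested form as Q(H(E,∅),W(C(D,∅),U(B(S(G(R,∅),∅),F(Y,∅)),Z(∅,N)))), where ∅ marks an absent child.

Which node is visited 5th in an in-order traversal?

C

In-order visits the left subtree, then the node, then the right subtree.
At Q: go left to H.
  At H: go left to E.
    E is a leaf — visit E.
  Visit H.
  At H: no right child.
Visit Q.
At Q: go right to W.
  At W: go left to C.
    At C: go left to D.
      D is a leaf — visit D.
    Visit C.
    At C: no right child.
  Visit W.
  At W: go right to U.
    At U: go left to B.
      At B: go left to S.
        At S: go left to G.
          At G: go left to R.
            R is a leaf — visit R.
          Visit G.
          At G: no right child.
        Visit S.
        At S: no right child.
      Visit B.
      At B: go right to F.
        At F: go left to Y.
          Y is a leaf — visit Y.
        Visit F.
        At F: no right child.
    Visit U.
    At U: go right to Z.
      At Z: no left child.
      Visit Z.
      At Z: go right to N.
        N is a leaf — visit N.
Full in-order sequence: E, H, Q, D, C, W, R, G, S, B, Y, F, U, Z, N.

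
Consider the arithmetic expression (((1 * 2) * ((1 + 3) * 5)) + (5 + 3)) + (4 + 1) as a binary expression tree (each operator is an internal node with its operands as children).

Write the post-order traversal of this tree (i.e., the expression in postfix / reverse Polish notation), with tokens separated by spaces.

Post-order on an expression tree gives postfix notation: for each operator, emit left operand, right operand, then the operator.

1 2 * 1 3 + 5 * * 5 3 + + 4 1 + +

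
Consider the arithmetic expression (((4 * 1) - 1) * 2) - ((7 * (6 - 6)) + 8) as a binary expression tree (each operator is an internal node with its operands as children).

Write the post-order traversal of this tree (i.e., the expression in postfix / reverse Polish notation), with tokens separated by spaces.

4 1 * 1 - 2 * 7 6 6 - * 8 + -

Post-order on an expression tree gives postfix notation: for each operator, emit left operand, right operand, then the operator.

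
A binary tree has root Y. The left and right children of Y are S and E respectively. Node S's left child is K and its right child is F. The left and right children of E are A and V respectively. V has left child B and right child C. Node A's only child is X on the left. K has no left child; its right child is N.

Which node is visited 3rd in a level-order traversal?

Level-order visits nodes level by level from the root, left to right within each level.
Level 0: Y
Level 1: S, E
Level 2: K, F, A, V
Level 3: N, X, B, C
Full level-order sequence: Y, S, E, K, F, A, V, N, X, B, C.

E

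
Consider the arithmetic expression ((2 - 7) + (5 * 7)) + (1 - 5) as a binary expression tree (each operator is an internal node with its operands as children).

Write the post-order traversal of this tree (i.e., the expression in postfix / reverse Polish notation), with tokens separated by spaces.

Post-order on an expression tree gives postfix notation: for each operator, emit left operand, right operand, then the operator.

2 7 - 5 7 * + 1 5 - +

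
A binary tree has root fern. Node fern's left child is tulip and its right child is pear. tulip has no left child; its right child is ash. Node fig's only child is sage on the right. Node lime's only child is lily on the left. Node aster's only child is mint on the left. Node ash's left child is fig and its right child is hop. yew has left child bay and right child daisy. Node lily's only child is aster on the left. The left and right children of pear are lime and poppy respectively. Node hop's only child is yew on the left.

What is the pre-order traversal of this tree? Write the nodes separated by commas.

Pre-order visits the node, then its left subtree, then its right subtree.
Visit fern.
At fern: go left to tulip.
  Visit tulip.
  At tulip: no left child.
  At tulip: go right to ash.
    Visit ash.
    At ash: go left to fig.
      Visit fig.
      At fig: no left child.
      At fig: go right to sage.
        sage is a leaf — visit sage.
    At ash: go right to hop.
      Visit hop.
      At hop: go left to yew.
        Visit yew.
        At yew: go left to bay.
          bay is a leaf — visit bay.
        At yew: go right to daisy.
          daisy is a leaf — visit daisy.
      At hop: no right child.
At fern: go right to pear.
  Visit pear.
  At pear: go left to lime.
    Visit lime.
    At lime: go left to lily.
      Visit lily.
      At lily: go left to aster.
        Visit aster.
        At aster: go left to mint.
          mint is a leaf — visit mint.
        At aster: no right child.
      At lily: no right child.
    At lime: no right child.
  At pear: go right to poppy.
    poppy is a leaf — visit poppy.

fern, tulip, ash, fig, sage, hop, yew, bay, daisy, pear, lime, lily, aster, mint, poppy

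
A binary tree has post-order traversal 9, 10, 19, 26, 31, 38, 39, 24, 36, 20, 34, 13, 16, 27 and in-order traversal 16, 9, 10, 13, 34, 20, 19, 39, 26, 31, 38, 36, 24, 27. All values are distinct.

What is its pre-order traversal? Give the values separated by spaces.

The last element of post-order is the root; it splits in-order into left and right subtrees.
Root 27: left subtree has 13 nodes {16, 9, 10, 13, 34, 20, 19, 39, 26, 31, 38, 36, 24}, right has 0 { }.
  Root 16: left subtree has 0 nodes { }, right has 12 {9, 10, 13, 34, 20, 19, 39, 26, 31, 38, 36, 24}.
    Root 13: left subtree has 2 nodes {9, 10}, right has 9 {34, 20, 19, 39, 26, 31, 38, 36, 24}.
      Root 10: left subtree has 1 node {9}, right has 0 { }.
      Root 34: left subtree has 0 nodes { }, right has 8 {20, 19, 39, 26, 31, 38, 36, 24}.
        Root 20: left subtree has 0 nodes { }, right has 7 {19, 39, 26, 31, 38, 36, 24}.
          Root 36: left subtree has 5 nodes {19, 39, 26, 31, 38}, right has 1 {24}.
            Root 39: left subtree has 1 node {19}, right has 3 {26, 31, 38}.
              Root 38: left subtree has 2 nodes {26, 31}, right has 0 { }.
                Root 31: left subtree has 1 node {26}, right has 0 { }.

27 16 13 10 9 34 20 36 39 19 38 31 26 24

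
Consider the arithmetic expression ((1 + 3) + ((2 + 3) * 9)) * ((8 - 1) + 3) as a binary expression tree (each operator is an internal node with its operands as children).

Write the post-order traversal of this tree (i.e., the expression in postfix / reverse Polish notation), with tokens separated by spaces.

1 3 + 2 3 + 9 * + 8 1 - 3 + *

Post-order on an expression tree gives postfix notation: for each operator, emit left operand, right operand, then the operator.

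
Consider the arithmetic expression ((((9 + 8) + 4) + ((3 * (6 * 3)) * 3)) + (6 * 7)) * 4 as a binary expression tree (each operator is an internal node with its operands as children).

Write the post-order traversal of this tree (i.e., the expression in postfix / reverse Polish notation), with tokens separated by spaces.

Post-order on an expression tree gives postfix notation: for each operator, emit left operand, right operand, then the operator.

9 8 + 4 + 3 6 3 * * 3 * + 6 7 * + 4 *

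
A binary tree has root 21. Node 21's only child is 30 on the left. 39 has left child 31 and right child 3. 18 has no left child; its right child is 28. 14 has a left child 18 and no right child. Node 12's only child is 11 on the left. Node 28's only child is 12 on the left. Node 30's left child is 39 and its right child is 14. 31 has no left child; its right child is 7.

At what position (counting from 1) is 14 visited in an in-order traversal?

10

In-order visits the left subtree, then the node, then the right subtree.
At 21: go left to 30.
  At 30: go left to 39.
    At 39: go left to 31.
      At 31: no left child.
      Visit 31.
      At 31: go right to 7.
        7 is a leaf — visit 7.
    Visit 39.
    At 39: go right to 3.
      3 is a leaf — visit 3.
  Visit 30.
  At 30: go right to 14.
    At 14: go left to 18.
      At 18: no left child.
      Visit 18.
      At 18: go right to 28.
        At 28: go left to 12.
          At 12: go left to 11.
            11 is a leaf — visit 11.
          Visit 12.
          At 12: no right child.
        Visit 28.
        At 28: no right child.
    Visit 14.
    At 14: no right child.
Visit 21.
At 21: no right child.
Full in-order sequence: 31, 7, 39, 3, 30, 18, 11, 12, 28, 14, 21.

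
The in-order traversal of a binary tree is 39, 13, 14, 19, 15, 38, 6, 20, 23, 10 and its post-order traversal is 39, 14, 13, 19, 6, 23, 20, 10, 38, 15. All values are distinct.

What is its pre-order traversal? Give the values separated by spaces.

15 19 13 39 14 38 10 20 6 23

The last element of post-order is the root; it splits in-order into left and right subtrees.
Root 15: left subtree has 4 nodes {39, 13, 14, 19}, right has 5 {38, 6, 20, 23, 10}.
  Root 19: left subtree has 3 nodes {39, 13, 14}, right has 0 { }.
    Root 13: left subtree has 1 node {39}, right has 1 {14}.
  Root 38: left subtree has 0 nodes { }, right has 4 {6, 20, 23, 10}.
    Root 10: left subtree has 3 nodes {6, 20, 23}, right has 0 { }.
      Root 20: left subtree has 1 node {6}, right has 1 {23}.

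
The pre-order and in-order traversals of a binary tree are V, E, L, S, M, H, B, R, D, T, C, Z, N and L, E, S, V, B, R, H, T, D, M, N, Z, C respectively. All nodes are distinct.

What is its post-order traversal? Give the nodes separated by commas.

The first element of pre-order is the root; it splits in-order into left and right subtrees.
Root V: left subtree has 3 nodes {L, E, S}, right has 9 {B, R, H, T, D, M, N, Z, C}.
  Root E: left subtree has 1 node {L}, right has 1 {S}.
  Root M: left subtree has 5 nodes {B, R, H, T, D}, right has 3 {N, Z, C}.
    Root H: left subtree has 2 nodes {B, R}, right has 2 {T, D}.
      Root B: left subtree has 0 nodes { }, right has 1 {R}.
      Root D: left subtree has 1 node {T}, right has 0 { }.
    Root C: left subtree has 2 nodes {N, Z}, right has 0 { }.
      Root Z: left subtree has 1 node {N}, right has 0 { }.

L, S, E, R, B, T, D, H, N, Z, C, M, V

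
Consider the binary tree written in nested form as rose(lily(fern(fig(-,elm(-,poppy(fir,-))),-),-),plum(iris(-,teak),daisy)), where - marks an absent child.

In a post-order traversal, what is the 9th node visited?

Post-order visits the left subtree, then the right subtree, then the node.
At rose: go left to lily.
  At lily: go left to fern.
    At fern: go left to fig.
      At fig: no left child.
      At fig: go right to elm.
        At elm: no left child.
        At elm: go right to poppy.
          At poppy: go left to fir.
            fir is a leaf — visit fir.
          At poppy: no right child.
          Visit poppy.
        Visit elm.
      Visit fig.
    At fern: no right child.
    Visit fern.
  At lily: no right child.
  Visit lily.
At rose: go right to plum.
  At plum: go left to iris.
    At iris: no left child.
    At iris: go right to teak.
      teak is a leaf — visit teak.
    Visit iris.
  At plum: go right to daisy.
    daisy is a leaf — visit daisy.
  Visit plum.
Visit rose.
Full post-order sequence: fir, poppy, elm, fig, fern, lily, teak, iris, daisy, plum, rose.

daisy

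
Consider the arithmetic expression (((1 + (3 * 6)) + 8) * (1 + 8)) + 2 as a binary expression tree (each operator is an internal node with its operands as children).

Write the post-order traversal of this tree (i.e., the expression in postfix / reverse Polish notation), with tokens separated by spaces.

Post-order on an expression tree gives postfix notation: for each operator, emit left operand, right operand, then the operator.

1 3 6 * + 8 + 1 8 + * 2 +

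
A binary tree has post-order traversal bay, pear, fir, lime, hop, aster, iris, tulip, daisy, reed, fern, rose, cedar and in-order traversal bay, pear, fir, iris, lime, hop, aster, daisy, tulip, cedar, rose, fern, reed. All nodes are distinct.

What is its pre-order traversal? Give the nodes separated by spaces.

cedar daisy iris fir pear bay aster hop lime tulip rose fern reed

The last element of post-order is the root; it splits in-order into left and right subtrees.
Root cedar: left subtree has 9 nodes {bay, pear, fir, iris, lime, hop, aster, daisy, tulip}, right has 3 {rose, fern, reed}.
  Root daisy: left subtree has 7 nodes {bay, pear, fir, iris, lime, hop, aster}, right has 1 {tulip}.
    Root iris: left subtree has 3 nodes {bay, pear, fir}, right has 3 {lime, hop, aster}.
      Root fir: left subtree has 2 nodes {bay, pear}, right has 0 { }.
        Root pear: left subtree has 1 node {bay}, right has 0 { }.
      Root aster: left subtree has 2 nodes {lime, hop}, right has 0 { }.
        Root hop: left subtree has 1 node {lime}, right has 0 { }.
  Root rose: left subtree has 0 nodes { }, right has 2 {fern, reed}.
    Root fern: left subtree has 0 nodes { }, right has 1 {reed}.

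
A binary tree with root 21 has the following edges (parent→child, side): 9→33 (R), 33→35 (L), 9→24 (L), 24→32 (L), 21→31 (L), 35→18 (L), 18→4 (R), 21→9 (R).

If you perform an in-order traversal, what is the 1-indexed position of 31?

In-order visits the left subtree, then the node, then the right subtree.
At 21: go left to 31.
  31 is a leaf — visit 31.
Visit 21.
At 21: go right to 9.
  At 9: go left to 24.
    At 24: go left to 32.
      32 is a leaf — visit 32.
    Visit 24.
    At 24: no right child.
  Visit 9.
  At 9: go right to 33.
    At 33: go left to 35.
      At 35: go left to 18.
        At 18: no left child.
        Visit 18.
        At 18: go right to 4.
          4 is a leaf — visit 4.
      Visit 35.
      At 35: no right child.
    Visit 33.
    At 33: no right child.
Full in-order sequence: 31, 21, 32, 24, 9, 18, 4, 35, 33.

1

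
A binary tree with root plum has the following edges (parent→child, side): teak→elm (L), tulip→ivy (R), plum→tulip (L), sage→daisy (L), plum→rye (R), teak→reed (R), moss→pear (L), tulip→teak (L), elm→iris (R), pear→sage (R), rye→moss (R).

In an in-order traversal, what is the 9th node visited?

In-order visits the left subtree, then the node, then the right subtree.
At plum: go left to tulip.
  At tulip: go left to teak.
    At teak: go left to elm.
      At elm: no left child.
      Visit elm.
      At elm: go right to iris.
        iris is a leaf — visit iris.
    Visit teak.
    At teak: go right to reed.
      reed is a leaf — visit reed.
  Visit tulip.
  At tulip: go right to ivy.
    ivy is a leaf — visit ivy.
Visit plum.
At plum: go right to rye.
  At rye: no left child.
  Visit rye.
  At rye: go right to moss.
    At moss: go left to pear.
      At pear: no left child.
      Visit pear.
      At pear: go right to sage.
        At sage: go left to daisy.
          daisy is a leaf — visit daisy.
        Visit sage.
        At sage: no right child.
    Visit moss.
    At moss: no right child.
Full in-order sequence: elm, iris, teak, reed, tulip, ivy, plum, rye, pear, daisy, sage, moss.

pear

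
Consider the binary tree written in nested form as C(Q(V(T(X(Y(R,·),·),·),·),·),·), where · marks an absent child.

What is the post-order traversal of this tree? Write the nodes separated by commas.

R, Y, X, T, V, Q, C

Post-order visits the left subtree, then the right subtree, then the node.
At C: go left to Q.
  At Q: go left to V.
    At V: go left to T.
      At T: go left to X.
        At X: go left to Y.
          At Y: go left to R.
            R is a leaf — visit R.
          At Y: no right child.
          Visit Y.
        At X: no right child.
        Visit X.
      At T: no right child.
      Visit T.
    At V: no right child.
    Visit V.
  At Q: no right child.
  Visit Q.
At C: no right child.
Visit C.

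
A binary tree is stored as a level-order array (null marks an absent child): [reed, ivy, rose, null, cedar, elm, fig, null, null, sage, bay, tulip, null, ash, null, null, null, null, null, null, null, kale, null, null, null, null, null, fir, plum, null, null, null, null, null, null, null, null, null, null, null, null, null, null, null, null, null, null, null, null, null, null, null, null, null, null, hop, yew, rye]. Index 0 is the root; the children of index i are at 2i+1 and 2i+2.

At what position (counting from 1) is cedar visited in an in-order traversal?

In-order visits the left subtree, then the node, then the right subtree.
At reed: go left to ivy.
  At ivy: no left child.
  Visit ivy.
  At ivy: go right to cedar.
    At cedar: go left to sage.
      sage is a leaf — visit sage.
    Visit cedar.
    At cedar: go right to bay.
      At bay: go left to kale.
        kale is a leaf — visit kale.
      Visit bay.
      At bay: no right child.
Visit reed.
At reed: go right to rose.
  At rose: go left to elm.
    At elm: go left to tulip.
      tulip is a leaf — visit tulip.
    Visit elm.
    At elm: no right child.
  Visit rose.
  At rose: go right to fig.
    At fig: go left to ash.
      At ash: go left to fir.
        At fir: go left to hop.
          hop is a leaf — visit hop.
        Visit fir.
        At fir: go right to yew.
          yew is a leaf — visit yew.
      Visit ash.
      At ash: go right to plum.
        At plum: go left to rye.
          rye is a leaf — visit rye.
        Visit plum.
        At plum: no right child.
    Visit fig.
    At fig: no right child.
Full in-order sequence: ivy, sage, cedar, kale, bay, reed, tulip, elm, rose, hop, fir, yew, ash, rye, plum, fig.

3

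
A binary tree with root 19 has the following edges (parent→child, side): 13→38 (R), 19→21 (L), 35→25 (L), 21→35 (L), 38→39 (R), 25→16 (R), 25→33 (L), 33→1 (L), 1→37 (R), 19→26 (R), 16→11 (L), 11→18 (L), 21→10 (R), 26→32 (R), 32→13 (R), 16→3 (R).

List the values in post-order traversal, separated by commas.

Post-order visits the left subtree, then the right subtree, then the node.
At 19: go left to 21.
  At 21: go left to 35.
    At 35: go left to 25.
      At 25: go left to 33.
        At 33: go left to 1.
          At 1: no left child.
          At 1: go right to 37.
            37 is a leaf — visit 37.
          Visit 1.
        At 33: no right child.
        Visit 33.
      At 25: go right to 16.
        At 16: go left to 11.
          At 11: go left to 18.
            18 is a leaf — visit 18.
          At 11: no right child.
          Visit 11.
        At 16: go right to 3.
          3 is a leaf — visit 3.
        Visit 16.
      Visit 25.
    At 35: no right child.
    Visit 35.
  At 21: go right to 10.
    10 is a leaf — visit 10.
  Visit 21.
At 19: go right to 26.
  At 26: no left child.
  At 26: go right to 32.
    At 32: no left child.
    At 32: go right to 13.
      At 13: no left child.
      At 13: go right to 38.
        At 38: no left child.
        At 38: go right to 39.
          39 is a leaf — visit 39.
        Visit 38.
      Visit 13.
    Visit 32.
  Visit 26.
Visit 19.

37, 1, 33, 18, 11, 3, 16, 25, 35, 10, 21, 39, 38, 13, 32, 26, 19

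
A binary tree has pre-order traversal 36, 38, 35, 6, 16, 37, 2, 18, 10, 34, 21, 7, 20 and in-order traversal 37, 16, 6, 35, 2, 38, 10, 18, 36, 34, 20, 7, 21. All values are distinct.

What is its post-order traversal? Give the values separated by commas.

37, 16, 6, 2, 35, 10, 18, 38, 20, 7, 21, 34, 36

The first element of pre-order is the root; it splits in-order into left and right subtrees.
Root 36: left subtree has 8 nodes {37, 16, 6, 35, 2, 38, 10, 18}, right has 4 {34, 20, 7, 21}.
  Root 38: left subtree has 5 nodes {37, 16, 6, 35, 2}, right has 2 {10, 18}.
    Root 35: left subtree has 3 nodes {37, 16, 6}, right has 1 {2}.
      Root 6: left subtree has 2 nodes {37, 16}, right has 0 { }.
        Root 16: left subtree has 1 node {37}, right has 0 { }.
    Root 18: left subtree has 1 node {10}, right has 0 { }.
  Root 34: left subtree has 0 nodes { }, right has 3 {20, 7, 21}.
    Root 21: left subtree has 2 nodes {20, 7}, right has 0 { }.
      Root 7: left subtree has 1 node {20}, right has 0 { }.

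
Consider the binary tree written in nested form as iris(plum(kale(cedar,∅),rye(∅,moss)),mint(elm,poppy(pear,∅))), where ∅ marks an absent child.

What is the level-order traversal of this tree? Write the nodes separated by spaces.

iris plum mint kale rye elm poppy cedar moss pear

Level-order visits nodes level by level from the root, left to right within each level.
Level 0: iris
Level 1: plum, mint
Level 2: kale, rye, elm, poppy
Level 3: cedar, moss, pear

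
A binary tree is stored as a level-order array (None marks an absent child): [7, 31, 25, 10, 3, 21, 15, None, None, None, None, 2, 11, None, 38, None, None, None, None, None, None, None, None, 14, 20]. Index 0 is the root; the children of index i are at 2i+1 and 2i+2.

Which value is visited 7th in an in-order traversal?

20

In-order visits the left subtree, then the node, then the right subtree.
At 7: go left to 31.
  At 31: go left to 10.
    10 is a leaf — visit 10.
  Visit 31.
  At 31: go right to 3.
    3 is a leaf — visit 3.
Visit 7.
At 7: go right to 25.
  At 25: go left to 21.
    At 21: go left to 2.
      At 2: go left to 14.
        14 is a leaf — visit 14.
      Visit 2.
      At 2: go right to 20.
        20 is a leaf — visit 20.
    Visit 21.
    At 21: go right to 11.
      11 is a leaf — visit 11.
  Visit 25.
  At 25: go right to 15.
    At 15: no left child.
    Visit 15.
    At 15: go right to 38.
      38 is a leaf — visit 38.
Full in-order sequence: 10, 31, 3, 7, 14, 2, 20, 21, 11, 25, 15, 38.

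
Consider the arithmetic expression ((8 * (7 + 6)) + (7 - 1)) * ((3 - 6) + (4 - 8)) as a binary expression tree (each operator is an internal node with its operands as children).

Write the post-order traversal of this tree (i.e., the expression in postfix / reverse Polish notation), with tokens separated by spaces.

8 7 6 + * 7 1 - + 3 6 - 4 8 - + *

Post-order on an expression tree gives postfix notation: for each operator, emit left operand, right operand, then the operator.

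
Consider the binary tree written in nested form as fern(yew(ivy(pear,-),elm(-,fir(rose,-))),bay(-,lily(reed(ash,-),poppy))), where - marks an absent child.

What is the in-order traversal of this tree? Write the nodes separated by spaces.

pear ivy yew elm rose fir fern bay ash reed lily poppy

In-order visits the left subtree, then the node, then the right subtree.
At fern: go left to yew.
  At yew: go left to ivy.
    At ivy: go left to pear.
      pear is a leaf — visit pear.
    Visit ivy.
    At ivy: no right child.
  Visit yew.
  At yew: go right to elm.
    At elm: no left child.
    Visit elm.
    At elm: go right to fir.
      At fir: go left to rose.
        rose is a leaf — visit rose.
      Visit fir.
      At fir: no right child.
Visit fern.
At fern: go right to bay.
  At bay: no left child.
  Visit bay.
  At bay: go right to lily.
    At lily: go left to reed.
      At reed: go left to ash.
        ash is a leaf — visit ash.
      Visit reed.
      At reed: no right child.
    Visit lily.
    At lily: go right to poppy.
      poppy is a leaf — visit poppy.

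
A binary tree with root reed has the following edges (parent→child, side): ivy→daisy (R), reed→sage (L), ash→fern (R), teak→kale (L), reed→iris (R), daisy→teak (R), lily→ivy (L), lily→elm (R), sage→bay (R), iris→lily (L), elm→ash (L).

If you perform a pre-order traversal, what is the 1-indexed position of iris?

Pre-order visits the node, then its left subtree, then its right subtree.
Visit reed.
At reed: go left to sage.
  Visit sage.
  At sage: no left child.
  At sage: go right to bay.
    bay is a leaf — visit bay.
At reed: go right to iris.
  Visit iris.
  At iris: go left to lily.
    Visit lily.
    At lily: go left to ivy.
      Visit ivy.
      At ivy: no left child.
      At ivy: go right to daisy.
        Visit daisy.
        At daisy: no left child.
        At daisy: go right to teak.
          Visit teak.
          At teak: go left to kale.
            kale is a leaf — visit kale.
          At teak: no right child.
    At lily: go right to elm.
      Visit elm.
      At elm: go left to ash.
        Visit ash.
        At ash: no left child.
        At ash: go right to fern.
          fern is a leaf — visit fern.
      At elm: no right child.
  At iris: no right child.
Full pre-order sequence: reed, sage, bay, iris, lily, ivy, daisy, teak, kale, elm, ash, fern.

4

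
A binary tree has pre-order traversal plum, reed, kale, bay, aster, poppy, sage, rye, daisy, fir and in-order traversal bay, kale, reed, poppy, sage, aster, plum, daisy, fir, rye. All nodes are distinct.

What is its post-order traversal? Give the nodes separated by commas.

bay, kale, sage, poppy, aster, reed, fir, daisy, rye, plum

The first element of pre-order is the root; it splits in-order into left and right subtrees.
Root plum: left subtree has 6 nodes {bay, kale, reed, poppy, sage, aster}, right has 3 {daisy, fir, rye}.
  Root reed: left subtree has 2 nodes {bay, kale}, right has 3 {poppy, sage, aster}.
    Root kale: left subtree has 1 node {bay}, right has 0 { }.
    Root aster: left subtree has 2 nodes {poppy, sage}, right has 0 { }.
      Root poppy: left subtree has 0 nodes { }, right has 1 {sage}.
  Root rye: left subtree has 2 nodes {daisy, fir}, right has 0 { }.
    Root daisy: left subtree has 0 nodes { }, right has 1 {fir}.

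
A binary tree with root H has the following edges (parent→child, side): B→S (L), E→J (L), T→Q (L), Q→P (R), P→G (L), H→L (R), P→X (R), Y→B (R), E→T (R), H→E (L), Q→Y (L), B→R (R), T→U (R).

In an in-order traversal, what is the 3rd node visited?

Y

In-order visits the left subtree, then the node, then the right subtree.
At H: go left to E.
  At E: go left to J.
    J is a leaf — visit J.
  Visit E.
  At E: go right to T.
    At T: go left to Q.
      At Q: go left to Y.
        At Y: no left child.
        Visit Y.
        At Y: go right to B.
          At B: go left to S.
            S is a leaf — visit S.
          Visit B.
          At B: go right to R.
            R is a leaf — visit R.
      Visit Q.
      At Q: go right to P.
        At P: go left to G.
          G is a leaf — visit G.
        Visit P.
        At P: go right to X.
          X is a leaf — visit X.
    Visit T.
    At T: go right to U.
      U is a leaf — visit U.
Visit H.
At H: go right to L.
  L is a leaf — visit L.
Full in-order sequence: J, E, Y, S, B, R, Q, G, P, X, T, U, H, L.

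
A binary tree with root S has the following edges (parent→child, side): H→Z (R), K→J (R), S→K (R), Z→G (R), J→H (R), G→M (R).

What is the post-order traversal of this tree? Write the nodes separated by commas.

Post-order visits the left subtree, then the right subtree, then the node.
At S: no left child.
At S: go right to K.
  At K: no left child.
  At K: go right to J.
    At J: no left child.
    At J: go right to H.
      At H: no left child.
      At H: go right to Z.
        At Z: no left child.
        At Z: go right to G.
          At G: no left child.
          At G: go right to M.
            M is a leaf — visit M.
          Visit G.
        Visit Z.
      Visit H.
    Visit J.
  Visit K.
Visit S.

M, G, Z, H, J, K, S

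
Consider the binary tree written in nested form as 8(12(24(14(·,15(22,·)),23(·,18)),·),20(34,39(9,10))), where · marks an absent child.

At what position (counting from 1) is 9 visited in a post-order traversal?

Post-order visits the left subtree, then the right subtree, then the node.
At 8: go left to 12.
  At 12: go left to 24.
    At 24: go left to 14.
      At 14: no left child.
      At 14: go right to 15.
        At 15: go left to 22.
          22 is a leaf — visit 22.
        At 15: no right child.
        Visit 15.
      Visit 14.
    At 24: go right to 23.
      At 23: no left child.
      At 23: go right to 18.
        18 is a leaf — visit 18.
      Visit 23.
    Visit 24.
  At 12: no right child.
  Visit 12.
At 8: go right to 20.
  At 20: go left to 34.
    34 is a leaf — visit 34.
  At 20: go right to 39.
    At 39: go left to 9.
      9 is a leaf — visit 9.
    At 39: go right to 10.
      10 is a leaf — visit 10.
    Visit 39.
  Visit 20.
Visit 8.
Full post-order sequence: 22, 15, 14, 18, 23, 24, 12, 34, 9, 10, 39, 20, 8.

9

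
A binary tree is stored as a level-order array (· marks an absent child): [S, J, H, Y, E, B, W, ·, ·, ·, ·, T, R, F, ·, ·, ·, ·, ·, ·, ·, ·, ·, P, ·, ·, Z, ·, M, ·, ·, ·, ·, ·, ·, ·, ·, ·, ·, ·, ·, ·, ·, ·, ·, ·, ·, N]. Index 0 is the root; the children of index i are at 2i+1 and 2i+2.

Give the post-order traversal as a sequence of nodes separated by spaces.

Y E J N P T Z R B M F W H S

Post-order visits the left subtree, then the right subtree, then the node.
At S: go left to J.
  At J: go left to Y.
    Y is a leaf — visit Y.
  At J: go right to E.
    E is a leaf — visit E.
  Visit J.
At S: go right to H.
  At H: go left to B.
    At B: go left to T.
      At T: go left to P.
        At P: go left to N.
          N is a leaf — visit N.
        At P: no right child.
        Visit P.
      At T: no right child.
      Visit T.
    At B: go right to R.
      At R: no left child.
      At R: go right to Z.
        Z is a leaf — visit Z.
      Visit R.
    Visit B.
  At H: go right to W.
    At W: go left to F.
      At F: no left child.
      At F: go right to M.
        M is a leaf — visit M.
      Visit F.
    At W: no right child.
    Visit W.
  Visit H.
Visit S.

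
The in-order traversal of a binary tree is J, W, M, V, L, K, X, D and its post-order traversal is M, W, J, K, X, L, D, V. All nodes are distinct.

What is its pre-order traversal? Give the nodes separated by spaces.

The last element of post-order is the root; it splits in-order into left and right subtrees.
Root V: left subtree has 3 nodes {J, W, M}, right has 4 {L, K, X, D}.
  Root J: left subtree has 0 nodes { }, right has 2 {W, M}.
    Root W: left subtree has 0 nodes { }, right has 1 {M}.
  Root D: left subtree has 3 nodes {L, K, X}, right has 0 { }.
    Root L: left subtree has 0 nodes { }, right has 2 {K, X}.
      Root X: left subtree has 1 node {K}, right has 0 { }.

V J W M D L X K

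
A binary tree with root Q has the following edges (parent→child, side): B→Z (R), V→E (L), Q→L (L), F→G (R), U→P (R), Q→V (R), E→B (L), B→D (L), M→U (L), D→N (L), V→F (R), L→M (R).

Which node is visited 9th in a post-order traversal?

E

Post-order visits the left subtree, then the right subtree, then the node.
At Q: go left to L.
  At L: no left child.
  At L: go right to M.
    At M: go left to U.
      At U: no left child.
      At U: go right to P.
        P is a leaf — visit P.
      Visit U.
    At M: no right child.
    Visit M.
  Visit L.
At Q: go right to V.
  At V: go left to E.
    At E: go left to B.
      At B: go left to D.
        At D: go left to N.
          N is a leaf — visit N.
        At D: no right child.
        Visit D.
      At B: go right to Z.
        Z is a leaf — visit Z.
      Visit B.
    At E: no right child.
    Visit E.
  At V: go right to F.
    At F: no left child.
    At F: go right to G.
      G is a leaf — visit G.
    Visit F.
  Visit V.
Visit Q.
Full post-order sequence: P, U, M, L, N, D, Z, B, E, G, F, V, Q.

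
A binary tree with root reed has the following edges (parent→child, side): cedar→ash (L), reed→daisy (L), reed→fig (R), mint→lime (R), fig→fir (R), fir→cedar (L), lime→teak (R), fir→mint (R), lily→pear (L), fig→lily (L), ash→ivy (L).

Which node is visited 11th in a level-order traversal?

Level-order visits nodes level by level from the root, left to right within each level.
Level 0: reed
Level 1: daisy, fig
Level 2: lily, fir
Level 3: pear, cedar, mint
Level 4: ash, lime
Level 5: ivy, teak
Full level-order sequence: reed, daisy, fig, lily, fir, pear, cedar, mint, ash, lime, ivy, teak.

ivy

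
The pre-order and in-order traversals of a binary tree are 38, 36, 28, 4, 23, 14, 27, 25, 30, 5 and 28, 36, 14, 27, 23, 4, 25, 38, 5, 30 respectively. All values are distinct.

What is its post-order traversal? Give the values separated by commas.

The first element of pre-order is the root; it splits in-order into left and right subtrees.
Root 38: left subtree has 7 nodes {28, 36, 14, 27, 23, 4, 25}, right has 2 {5, 30}.
  Root 36: left subtree has 1 node {28}, right has 5 {14, 27, 23, 4, 25}.
    Root 4: left subtree has 3 nodes {14, 27, 23}, right has 1 {25}.
      Root 23: left subtree has 2 nodes {14, 27}, right has 0 { }.
        Root 14: left subtree has 0 nodes { }, right has 1 {27}.
  Root 30: left subtree has 1 node {5}, right has 0 { }.

28, 27, 14, 23, 25, 4, 36, 5, 30, 38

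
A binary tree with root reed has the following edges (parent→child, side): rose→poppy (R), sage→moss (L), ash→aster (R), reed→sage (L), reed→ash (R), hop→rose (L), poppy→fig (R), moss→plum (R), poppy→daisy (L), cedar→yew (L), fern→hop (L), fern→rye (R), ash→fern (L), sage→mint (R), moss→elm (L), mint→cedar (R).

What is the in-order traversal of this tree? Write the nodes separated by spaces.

In-order visits the left subtree, then the node, then the right subtree.
At reed: go left to sage.
  At sage: go left to moss.
    At moss: go left to elm.
      elm is a leaf — visit elm.
    Visit moss.
    At moss: go right to plum.
      plum is a leaf — visit plum.
  Visit sage.
  At sage: go right to mint.
    At mint: no left child.
    Visit mint.
    At mint: go right to cedar.
      At cedar: go left to yew.
        yew is a leaf — visit yew.
      Visit cedar.
      At cedar: no right child.
Visit reed.
At reed: go right to ash.
  At ash: go left to fern.
    At fern: go left to hop.
      At hop: go left to rose.
        At rose: no left child.
        Visit rose.
        At rose: go right to poppy.
          At poppy: go left to daisy.
            daisy is a leaf — visit daisy.
          Visit poppy.
          At poppy: go right to fig.
            fig is a leaf — visit fig.
      Visit hop.
      At hop: no right child.
    Visit fern.
    At fern: go right to rye.
      rye is a leaf — visit rye.
  Visit ash.
  At ash: go right to aster.
    aster is a leaf — visit aster.

elm moss plum sage mint yew cedar reed rose daisy poppy fig hop fern rye ash aster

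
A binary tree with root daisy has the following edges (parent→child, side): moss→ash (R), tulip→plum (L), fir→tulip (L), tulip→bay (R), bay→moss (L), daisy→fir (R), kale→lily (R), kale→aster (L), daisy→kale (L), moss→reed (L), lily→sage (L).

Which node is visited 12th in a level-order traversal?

ash

Level-order visits nodes level by level from the root, left to right within each level.
Level 0: daisy
Level 1: kale, fir
Level 2: aster, lily, tulip
Level 3: sage, plum, bay
Level 4: moss
Level 5: reed, ash
Full level-order sequence: daisy, kale, fir, aster, lily, tulip, sage, plum, bay, moss, reed, ash.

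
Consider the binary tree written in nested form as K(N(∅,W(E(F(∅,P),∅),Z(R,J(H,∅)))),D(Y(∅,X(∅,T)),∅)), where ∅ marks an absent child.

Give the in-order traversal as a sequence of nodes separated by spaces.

N F P E W R Z H J K Y X T D

In-order visits the left subtree, then the node, then the right subtree.
At K: go left to N.
  At N: no left child.
  Visit N.
  At N: go right to W.
    At W: go left to E.
      At E: go left to F.
        At F: no left child.
        Visit F.
        At F: go right to P.
          P is a leaf — visit P.
      Visit E.
      At E: no right child.
    Visit W.
    At W: go right to Z.
      At Z: go left to R.
        R is a leaf — visit R.
      Visit Z.
      At Z: go right to J.
        At J: go left to H.
          H is a leaf — visit H.
        Visit J.
        At J: no right child.
Visit K.
At K: go right to D.
  At D: go left to Y.
    At Y: no left child.
    Visit Y.
    At Y: go right to X.
      At X: no left child.
      Visit X.
      At X: go right to T.
        T is a leaf — visit T.
  Visit D.
  At D: no right child.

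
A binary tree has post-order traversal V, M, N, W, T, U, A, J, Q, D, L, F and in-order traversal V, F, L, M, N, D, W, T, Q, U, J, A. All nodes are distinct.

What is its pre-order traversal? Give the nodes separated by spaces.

The last element of post-order is the root; it splits in-order into left and right subtrees.
Root F: left subtree has 1 node {V}, right has 10 {L, M, N, D, W, T, Q, U, J, A}.
  Root L: left subtree has 0 nodes { }, right has 9 {M, N, D, W, T, Q, U, J, A}.
    Root D: left subtree has 2 nodes {M, N}, right has 6 {W, T, Q, U, J, A}.
      Root N: left subtree has 1 node {M}, right has 0 { }.
      Root Q: left subtree has 2 nodes {W, T}, right has 3 {U, J, A}.
        Root T: left subtree has 1 node {W}, right has 0 { }.
        Root J: left subtree has 1 node {U}, right has 1 {A}.

F V L D N M Q T W J U A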